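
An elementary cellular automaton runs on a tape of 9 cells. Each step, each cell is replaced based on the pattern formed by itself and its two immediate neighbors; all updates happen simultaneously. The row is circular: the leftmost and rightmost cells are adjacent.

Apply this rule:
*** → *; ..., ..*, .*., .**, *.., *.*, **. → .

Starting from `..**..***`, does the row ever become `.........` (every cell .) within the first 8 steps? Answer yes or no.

yes

.......*.
.........
all cells are . at step 2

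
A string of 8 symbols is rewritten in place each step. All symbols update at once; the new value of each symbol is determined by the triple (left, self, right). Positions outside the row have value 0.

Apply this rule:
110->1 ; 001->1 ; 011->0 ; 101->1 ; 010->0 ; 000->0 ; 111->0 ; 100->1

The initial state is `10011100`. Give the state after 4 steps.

10110110

01100110
10111011
01001101
10110110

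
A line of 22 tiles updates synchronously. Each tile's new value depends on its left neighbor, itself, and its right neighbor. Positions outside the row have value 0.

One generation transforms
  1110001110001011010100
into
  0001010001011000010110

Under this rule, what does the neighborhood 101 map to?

At position 13 the neighborhood is 101; the next row has 0 there.

0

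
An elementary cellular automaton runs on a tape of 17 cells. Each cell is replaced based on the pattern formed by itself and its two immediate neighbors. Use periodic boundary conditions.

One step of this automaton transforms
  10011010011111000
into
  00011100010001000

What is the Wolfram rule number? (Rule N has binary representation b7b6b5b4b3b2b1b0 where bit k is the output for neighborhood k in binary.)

104

position 10: 111 → 0  (bit 7 = 0)
position 4: 110 → 1  (bit 6 = 1)
position 5: 101 → 1  (bit 5 = 1)
position 1: 100 → 0  (bit 4 = 0)
position 3: 011 → 1  (bit 3 = 1)
position 0: 010 → 0  (bit 2 = 0)
position 2: 001 → 0  (bit 1 = 0)
position 15: 000 → 0  (bit 0 = 0)
bits b7..b0 = 01101000 = 104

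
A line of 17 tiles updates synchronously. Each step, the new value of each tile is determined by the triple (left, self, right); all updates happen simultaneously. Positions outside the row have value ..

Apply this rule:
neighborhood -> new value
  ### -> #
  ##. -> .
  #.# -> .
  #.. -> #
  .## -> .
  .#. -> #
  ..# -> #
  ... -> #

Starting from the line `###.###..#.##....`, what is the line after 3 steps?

step 1: .#...#.###...####
step 2: ######..#.###.##.
step 3: .####.###..#....#

.####.###..#....#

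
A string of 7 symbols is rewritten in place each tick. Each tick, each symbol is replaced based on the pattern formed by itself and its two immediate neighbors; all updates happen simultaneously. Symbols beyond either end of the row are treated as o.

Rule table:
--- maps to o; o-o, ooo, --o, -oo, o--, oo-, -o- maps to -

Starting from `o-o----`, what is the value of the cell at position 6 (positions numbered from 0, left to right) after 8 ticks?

----oo-
-oo----
----oo-  (repeats tick 1; period 2)
tick 8: -oo----
position 6 holds -

-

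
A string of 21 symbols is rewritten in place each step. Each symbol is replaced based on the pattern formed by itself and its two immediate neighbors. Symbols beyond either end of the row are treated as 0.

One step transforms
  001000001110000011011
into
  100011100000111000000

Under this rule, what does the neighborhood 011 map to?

At position 8 the neighborhood is 011; the next row has 0 there.

0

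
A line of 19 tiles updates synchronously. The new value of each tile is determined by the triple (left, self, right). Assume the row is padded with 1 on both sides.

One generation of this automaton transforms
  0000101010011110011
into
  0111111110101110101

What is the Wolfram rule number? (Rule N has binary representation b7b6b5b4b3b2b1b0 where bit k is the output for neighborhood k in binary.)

position 12: 111 → 1  (bit 7 = 1)
position 14: 110 → 1  (bit 6 = 1)
position 5: 101 → 1  (bit 5 = 1)
position 0: 100 → 0  (bit 4 = 0)
position 11: 011 → 0  (bit 3 = 0)
position 4: 010 → 1  (bit 2 = 1)
position 3: 001 → 1  (bit 1 = 1)
position 1: 000 → 1  (bit 0 = 1)
bits b7..b0 = 11100111 = 231

231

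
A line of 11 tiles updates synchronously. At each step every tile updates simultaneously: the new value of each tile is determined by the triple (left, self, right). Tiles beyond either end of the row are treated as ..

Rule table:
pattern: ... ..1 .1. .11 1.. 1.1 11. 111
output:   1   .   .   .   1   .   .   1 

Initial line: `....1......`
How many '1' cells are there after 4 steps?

111..111111
.1.1..1111.
....1..11.1
111..1.....
count of 1: 4

4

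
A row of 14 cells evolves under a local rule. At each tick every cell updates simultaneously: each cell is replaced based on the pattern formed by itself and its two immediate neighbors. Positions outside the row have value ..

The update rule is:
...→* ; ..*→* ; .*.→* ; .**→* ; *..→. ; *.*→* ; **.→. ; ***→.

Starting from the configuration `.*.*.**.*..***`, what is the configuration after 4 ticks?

***....**..**.

******.**.**..
*.....**.**..*
*.*****.**..**
***....**..**.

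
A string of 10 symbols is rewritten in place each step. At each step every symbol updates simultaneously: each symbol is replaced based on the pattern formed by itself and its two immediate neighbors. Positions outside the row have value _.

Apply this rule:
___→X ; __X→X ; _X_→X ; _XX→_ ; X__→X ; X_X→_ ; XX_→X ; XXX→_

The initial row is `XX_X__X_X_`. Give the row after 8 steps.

_________X

step 1: _X_XXXX_XX
step 2: XX____X__X
step 3: _XXXXXXXXX
step 4: X________X
step 5: XXXXXXXXXX
step 6: _________X
step 7: XXXXXXXXXX  (repeats step 5; period 2)
step 8: _________X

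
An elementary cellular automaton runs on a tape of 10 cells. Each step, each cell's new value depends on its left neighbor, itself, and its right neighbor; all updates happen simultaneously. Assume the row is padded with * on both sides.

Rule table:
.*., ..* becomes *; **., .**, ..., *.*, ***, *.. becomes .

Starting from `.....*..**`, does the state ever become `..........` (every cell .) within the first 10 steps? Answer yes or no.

no

step 1: ....**.*..
step 2: ...*...*.*
step 3: ..**..**..
step 4: .*...*...*
step 5: .*..**..*.
step 6: .*.*...**.
step 7: .*.*..*...
step 8: .*.*.**..*
step 9: .*.*....*.
step 10: .*.*...**.
step 10 is .*.*...**., still not uniform .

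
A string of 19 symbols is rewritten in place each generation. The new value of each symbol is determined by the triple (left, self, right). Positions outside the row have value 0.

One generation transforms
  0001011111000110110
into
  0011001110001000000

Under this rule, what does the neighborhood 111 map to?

At position 6 the neighborhood is 111; the next row has 1 there.

1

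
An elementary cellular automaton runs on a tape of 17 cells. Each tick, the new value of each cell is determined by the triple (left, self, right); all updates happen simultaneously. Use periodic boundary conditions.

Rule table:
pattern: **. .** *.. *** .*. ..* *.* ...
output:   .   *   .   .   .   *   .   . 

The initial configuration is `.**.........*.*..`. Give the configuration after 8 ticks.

....*.....**.....

**.........*.....
*.........*.....*
.........*.....**
........*.....**.
.......*.....**..
......*.....**...
.....*.....**....
....*.....**.....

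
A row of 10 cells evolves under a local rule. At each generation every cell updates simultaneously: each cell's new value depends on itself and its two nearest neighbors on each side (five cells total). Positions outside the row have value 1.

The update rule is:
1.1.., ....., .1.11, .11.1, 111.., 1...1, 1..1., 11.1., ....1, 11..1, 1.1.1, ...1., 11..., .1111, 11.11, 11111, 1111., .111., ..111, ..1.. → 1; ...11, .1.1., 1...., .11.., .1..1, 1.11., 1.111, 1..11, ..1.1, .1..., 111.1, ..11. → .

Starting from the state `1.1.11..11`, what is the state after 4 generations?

.111..1.11
1.1111.1.1
.1.11.111.
111.11.1.1

111.11.1.1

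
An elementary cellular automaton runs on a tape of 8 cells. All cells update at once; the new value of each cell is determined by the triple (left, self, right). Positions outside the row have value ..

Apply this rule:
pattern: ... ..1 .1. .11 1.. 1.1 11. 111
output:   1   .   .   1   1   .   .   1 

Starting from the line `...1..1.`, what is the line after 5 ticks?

1.1....1

11..1..1
1.1..1..
...1..11
11..1.1.
1.1....1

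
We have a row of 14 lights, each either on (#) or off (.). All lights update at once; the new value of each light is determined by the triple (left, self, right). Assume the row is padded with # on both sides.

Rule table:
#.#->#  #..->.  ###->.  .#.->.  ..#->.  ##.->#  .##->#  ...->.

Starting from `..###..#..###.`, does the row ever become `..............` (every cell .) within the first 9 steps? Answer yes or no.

step 1: ..#.#.....#.##
step 2: ...#.......##.
step 3: ...........###
step 4: ...........#..
step 5: ..............
all cells are . at step 5

yes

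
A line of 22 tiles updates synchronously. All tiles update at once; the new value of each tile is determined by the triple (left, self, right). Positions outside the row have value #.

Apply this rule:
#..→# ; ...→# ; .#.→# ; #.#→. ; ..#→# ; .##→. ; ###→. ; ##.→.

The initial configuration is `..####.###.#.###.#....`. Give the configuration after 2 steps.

step 1: ##.........#.....#####
step 2: ..###############.....

..###############.....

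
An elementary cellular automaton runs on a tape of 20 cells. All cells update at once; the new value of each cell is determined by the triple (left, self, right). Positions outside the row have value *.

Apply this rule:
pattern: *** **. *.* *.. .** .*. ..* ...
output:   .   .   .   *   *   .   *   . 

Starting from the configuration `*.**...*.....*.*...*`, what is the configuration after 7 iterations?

..*.*.*.*...*...*.**
**.......*.*.*.*..*.
..*.....*.......**..
**.*...*.*.....**.**
....*.*...*...**..*.
*..*...*.*.*.**.**..
.**.*.*......*..*.**

.**.*.*......*..*.**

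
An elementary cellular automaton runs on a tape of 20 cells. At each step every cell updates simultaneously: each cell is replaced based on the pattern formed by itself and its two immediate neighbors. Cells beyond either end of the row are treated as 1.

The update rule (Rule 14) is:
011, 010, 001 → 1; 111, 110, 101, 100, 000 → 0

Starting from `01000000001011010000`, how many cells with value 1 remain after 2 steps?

01000000011010010001
01000000110010110011
count of 1: 8

8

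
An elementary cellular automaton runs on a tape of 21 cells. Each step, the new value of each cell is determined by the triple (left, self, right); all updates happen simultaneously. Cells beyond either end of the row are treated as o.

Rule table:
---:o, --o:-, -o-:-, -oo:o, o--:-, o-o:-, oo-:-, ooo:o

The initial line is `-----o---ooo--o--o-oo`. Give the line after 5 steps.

-o-oo--o-o--ooo--o-oo

-ooo---o-oo--------oo
-oo--o---o--oooooo-oo
-o-----o----ooooo--oo
---ooo---oo-oooo---oo
-o-oo--o-o--ooo--o-oo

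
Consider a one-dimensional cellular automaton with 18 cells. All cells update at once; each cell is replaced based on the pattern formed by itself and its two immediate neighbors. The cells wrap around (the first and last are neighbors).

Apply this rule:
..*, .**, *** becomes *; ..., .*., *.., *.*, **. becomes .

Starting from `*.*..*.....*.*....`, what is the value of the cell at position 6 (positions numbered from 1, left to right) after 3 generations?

.

....*.....*......*
...*.....*......*.
..*.....*......*..
position 6 holds .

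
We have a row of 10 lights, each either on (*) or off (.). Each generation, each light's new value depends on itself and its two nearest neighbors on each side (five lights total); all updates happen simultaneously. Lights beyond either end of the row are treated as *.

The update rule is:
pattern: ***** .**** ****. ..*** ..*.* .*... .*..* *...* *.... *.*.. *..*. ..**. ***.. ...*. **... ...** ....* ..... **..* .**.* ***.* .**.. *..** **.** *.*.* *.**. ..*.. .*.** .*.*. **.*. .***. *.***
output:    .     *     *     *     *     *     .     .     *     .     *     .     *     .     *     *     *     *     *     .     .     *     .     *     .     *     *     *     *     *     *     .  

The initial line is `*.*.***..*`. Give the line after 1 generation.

.*.*.***.*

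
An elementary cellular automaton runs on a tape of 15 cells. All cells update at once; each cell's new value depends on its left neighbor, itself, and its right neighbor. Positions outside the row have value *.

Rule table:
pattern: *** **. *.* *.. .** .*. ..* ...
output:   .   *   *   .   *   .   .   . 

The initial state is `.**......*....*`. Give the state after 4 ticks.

***...........*
..*...........*
..............*
..............*

..............*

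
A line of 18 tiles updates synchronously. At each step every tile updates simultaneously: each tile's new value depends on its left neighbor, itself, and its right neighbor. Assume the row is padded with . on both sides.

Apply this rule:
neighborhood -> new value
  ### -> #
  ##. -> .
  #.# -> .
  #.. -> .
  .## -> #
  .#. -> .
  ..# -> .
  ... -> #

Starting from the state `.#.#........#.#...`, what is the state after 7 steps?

####....#####....#

step 1: .....######.....##
step 2: ####.#####..###.#.
step 3: ###..####...##....
step 4: ##...###..#.#..###
step 5: #..#.##........##.
step 6: .....#..######.#..
step 7: ####....#####....#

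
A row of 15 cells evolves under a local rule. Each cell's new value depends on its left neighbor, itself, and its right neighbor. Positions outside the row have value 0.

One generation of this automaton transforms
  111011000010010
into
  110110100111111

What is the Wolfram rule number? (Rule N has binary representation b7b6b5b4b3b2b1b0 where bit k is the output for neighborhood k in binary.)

190

position 1: 111 → 1  (bit 7 = 1)
position 2: 110 → 0  (bit 6 = 0)
position 3: 101 → 1  (bit 5 = 1)
position 6: 100 → 1  (bit 4 = 1)
position 0: 011 → 1  (bit 3 = 1)
position 10: 010 → 1  (bit 2 = 1)
position 9: 001 → 1  (bit 1 = 1)
position 7: 000 → 0  (bit 0 = 0)
bits b7..b0 = 10111110 = 190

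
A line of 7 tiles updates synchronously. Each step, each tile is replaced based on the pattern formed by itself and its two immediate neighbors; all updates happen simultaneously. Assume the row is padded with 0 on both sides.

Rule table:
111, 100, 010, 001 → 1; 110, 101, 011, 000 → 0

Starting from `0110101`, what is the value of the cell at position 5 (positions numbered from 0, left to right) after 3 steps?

1000101
1101101
0000001
position 5 holds 0

0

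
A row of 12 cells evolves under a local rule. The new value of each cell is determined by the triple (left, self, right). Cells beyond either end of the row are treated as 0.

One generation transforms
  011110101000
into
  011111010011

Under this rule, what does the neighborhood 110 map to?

At position 4 the neighborhood is 110; the next row has 1 there.

1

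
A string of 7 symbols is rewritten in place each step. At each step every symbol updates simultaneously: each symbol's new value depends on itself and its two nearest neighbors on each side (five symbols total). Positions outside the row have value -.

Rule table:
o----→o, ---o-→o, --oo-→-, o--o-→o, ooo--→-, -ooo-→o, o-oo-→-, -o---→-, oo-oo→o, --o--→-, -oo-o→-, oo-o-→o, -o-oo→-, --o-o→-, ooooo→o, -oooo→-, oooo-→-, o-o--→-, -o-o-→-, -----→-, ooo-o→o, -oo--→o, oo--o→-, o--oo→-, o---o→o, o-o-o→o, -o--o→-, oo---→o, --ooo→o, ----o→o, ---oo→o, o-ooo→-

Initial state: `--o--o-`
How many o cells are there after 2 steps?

step 1: oo--o--
step 2: -o-o--o
count of o: 3

3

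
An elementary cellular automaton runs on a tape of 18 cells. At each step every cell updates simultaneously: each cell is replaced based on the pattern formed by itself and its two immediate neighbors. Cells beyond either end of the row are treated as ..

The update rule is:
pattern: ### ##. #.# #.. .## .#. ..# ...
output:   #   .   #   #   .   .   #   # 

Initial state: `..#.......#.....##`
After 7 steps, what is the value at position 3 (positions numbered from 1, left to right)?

.

##.#######.#####..
..#.#####.#.###.##
##.#.###.#.#.#.#..
..#.#.#.#.#.#.#.##
##.#.#.#.#.#.#.#..
..#.#.#.#.#.#.#.##  (repeats step 4; period 2)
step 7: ##.#.#.#.#.#.#.#..
position 3 holds .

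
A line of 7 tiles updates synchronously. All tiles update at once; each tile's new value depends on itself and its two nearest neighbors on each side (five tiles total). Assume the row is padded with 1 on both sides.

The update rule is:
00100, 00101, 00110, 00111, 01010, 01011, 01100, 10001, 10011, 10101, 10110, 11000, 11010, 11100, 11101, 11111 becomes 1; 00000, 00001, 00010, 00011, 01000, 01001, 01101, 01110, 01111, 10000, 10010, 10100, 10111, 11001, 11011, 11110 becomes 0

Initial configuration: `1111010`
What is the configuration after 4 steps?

1001111

step 1: 1101111
step 2: 0100011
step 3: 1001010
step 4: 1001111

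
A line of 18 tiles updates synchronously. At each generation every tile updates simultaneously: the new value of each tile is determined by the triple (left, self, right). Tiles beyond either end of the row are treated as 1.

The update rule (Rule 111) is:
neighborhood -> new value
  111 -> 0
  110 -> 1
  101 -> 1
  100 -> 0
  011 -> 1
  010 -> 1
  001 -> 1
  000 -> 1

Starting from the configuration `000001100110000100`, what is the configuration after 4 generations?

111100111011111101

generation 1: 011111101110111101
generation 2: 110000111011100111
generation 3: 010111101110101100
generation 4: 111100111011111101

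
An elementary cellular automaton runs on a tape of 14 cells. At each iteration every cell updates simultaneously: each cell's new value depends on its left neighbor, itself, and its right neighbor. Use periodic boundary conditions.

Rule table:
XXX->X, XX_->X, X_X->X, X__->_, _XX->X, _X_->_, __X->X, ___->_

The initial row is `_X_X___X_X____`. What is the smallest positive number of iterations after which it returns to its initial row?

X_X___X_X_____
_X___X_X_____X
X___X_X_____X_
___X_X_____X_X
__X_X_____X_X_
_X_X_____X_X__
X_X_____X_X___
_X_____X_X___X
X_____X_X___X_
_____X_X___X_X
____X_X___X_X_
___X_X___X_X__
__X_X___X_X___
_X_X___X_X____

14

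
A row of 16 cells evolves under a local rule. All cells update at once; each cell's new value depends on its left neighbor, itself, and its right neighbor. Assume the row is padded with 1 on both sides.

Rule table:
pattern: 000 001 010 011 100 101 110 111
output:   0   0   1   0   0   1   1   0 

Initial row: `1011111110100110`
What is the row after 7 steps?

1100000011100011
0100000000100000
1100000000100000
0100000000100000  (repeats step 2; period 2)
step 7: 1100000000100000

1100000000100000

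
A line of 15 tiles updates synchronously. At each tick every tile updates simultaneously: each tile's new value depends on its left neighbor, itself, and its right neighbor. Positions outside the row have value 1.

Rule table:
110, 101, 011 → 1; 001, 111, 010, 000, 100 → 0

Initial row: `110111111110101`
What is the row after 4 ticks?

111000000000010

011100000011011
110100000011110
011000000010011
111000000000010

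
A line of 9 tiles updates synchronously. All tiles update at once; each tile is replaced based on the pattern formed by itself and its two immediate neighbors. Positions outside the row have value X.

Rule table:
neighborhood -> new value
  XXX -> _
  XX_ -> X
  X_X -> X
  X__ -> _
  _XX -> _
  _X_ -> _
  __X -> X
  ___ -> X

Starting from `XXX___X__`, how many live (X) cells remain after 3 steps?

step 1: __X_XX__X
step 2: _X_X_X_X_
step 3: X_X_X_X_X
count of X: 5

5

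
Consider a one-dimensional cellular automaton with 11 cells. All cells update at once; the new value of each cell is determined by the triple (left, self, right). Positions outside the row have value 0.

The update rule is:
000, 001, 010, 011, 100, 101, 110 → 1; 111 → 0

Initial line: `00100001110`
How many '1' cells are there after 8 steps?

5

11111111011
10000001111
11111111001
10000001111  (repeats step 2; period 2)
step 8: 10000001111
count of 1: 5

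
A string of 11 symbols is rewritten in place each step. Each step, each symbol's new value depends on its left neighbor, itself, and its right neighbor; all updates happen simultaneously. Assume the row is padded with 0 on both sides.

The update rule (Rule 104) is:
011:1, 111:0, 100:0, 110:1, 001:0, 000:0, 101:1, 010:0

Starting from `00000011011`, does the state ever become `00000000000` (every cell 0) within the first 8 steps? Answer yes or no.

00000011111
00000010001
00000000000
all cells are 0 at step 3

yes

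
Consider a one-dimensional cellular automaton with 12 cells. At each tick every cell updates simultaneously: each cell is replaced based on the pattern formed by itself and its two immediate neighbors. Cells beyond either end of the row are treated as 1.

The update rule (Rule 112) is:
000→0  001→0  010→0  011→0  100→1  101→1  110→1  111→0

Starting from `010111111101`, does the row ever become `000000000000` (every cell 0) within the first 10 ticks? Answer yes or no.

no

101000000110
110100000011
011010000000
101101000000
110110100000
011011010000
101101101000
110110110100
011011011010
101101101101
tick 10 is 101101101101, still not uniform 0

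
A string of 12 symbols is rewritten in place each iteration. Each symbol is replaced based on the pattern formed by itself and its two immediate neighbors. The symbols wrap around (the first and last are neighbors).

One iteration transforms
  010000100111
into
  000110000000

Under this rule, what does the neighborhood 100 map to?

0

At position 2 the neighborhood is 100; the next row has 0 there.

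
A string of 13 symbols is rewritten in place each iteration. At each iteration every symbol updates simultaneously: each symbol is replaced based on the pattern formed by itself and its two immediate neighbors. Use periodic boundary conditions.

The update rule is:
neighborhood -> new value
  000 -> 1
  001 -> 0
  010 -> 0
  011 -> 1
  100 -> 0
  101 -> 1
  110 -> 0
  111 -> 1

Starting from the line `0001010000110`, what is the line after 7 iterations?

1100100110100
1000000101000
0011110010010
1011100000000
0111001111110
0110001111100
0100101111001

0100101111001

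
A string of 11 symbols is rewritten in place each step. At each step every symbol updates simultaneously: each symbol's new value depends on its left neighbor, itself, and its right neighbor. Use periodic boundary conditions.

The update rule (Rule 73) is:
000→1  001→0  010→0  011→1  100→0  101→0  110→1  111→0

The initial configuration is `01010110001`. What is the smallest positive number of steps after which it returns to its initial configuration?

step 1: 00000110100
step 2: 11110110001
step 3: 00010110101
step 4: 01000110000
step 5: 00010110111
step 6: 01000110101
step 7: 00010110000
step 8: 11000110111
step 9: 01010110100
step 10: 00000110001
step 11: 01110110100
step 12: 01010110001

12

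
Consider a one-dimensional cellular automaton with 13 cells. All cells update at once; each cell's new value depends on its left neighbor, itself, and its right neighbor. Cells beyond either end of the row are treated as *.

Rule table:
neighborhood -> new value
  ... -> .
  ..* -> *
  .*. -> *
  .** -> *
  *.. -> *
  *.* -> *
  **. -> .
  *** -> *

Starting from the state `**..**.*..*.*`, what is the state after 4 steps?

**.**********

*.***.*******
.***.********
***.*********
**.**********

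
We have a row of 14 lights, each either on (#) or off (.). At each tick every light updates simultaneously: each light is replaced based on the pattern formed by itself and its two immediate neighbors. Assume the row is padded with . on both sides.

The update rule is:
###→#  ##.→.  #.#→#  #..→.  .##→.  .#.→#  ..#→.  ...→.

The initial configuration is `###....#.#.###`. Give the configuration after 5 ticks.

.#.....####.#.
.#......##.##.
.#........#...
.#........#...  (fixed point — unchanged through tick 5)

.#........#...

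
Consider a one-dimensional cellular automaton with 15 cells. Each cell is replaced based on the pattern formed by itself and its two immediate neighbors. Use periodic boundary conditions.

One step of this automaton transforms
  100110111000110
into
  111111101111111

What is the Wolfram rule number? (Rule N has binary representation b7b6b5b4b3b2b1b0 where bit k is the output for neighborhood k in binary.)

127

position 7: 111 → 0  (bit 7 = 0)
position 4: 110 → 1  (bit 6 = 1)
position 5: 101 → 1  (bit 5 = 1)
position 1: 100 → 1  (bit 4 = 1)
position 3: 011 → 1  (bit 3 = 1)
position 0: 010 → 1  (bit 2 = 1)
position 2: 001 → 1  (bit 1 = 1)
position 10: 000 → 1  (bit 0 = 1)
bits b7..b0 = 01111111 = 127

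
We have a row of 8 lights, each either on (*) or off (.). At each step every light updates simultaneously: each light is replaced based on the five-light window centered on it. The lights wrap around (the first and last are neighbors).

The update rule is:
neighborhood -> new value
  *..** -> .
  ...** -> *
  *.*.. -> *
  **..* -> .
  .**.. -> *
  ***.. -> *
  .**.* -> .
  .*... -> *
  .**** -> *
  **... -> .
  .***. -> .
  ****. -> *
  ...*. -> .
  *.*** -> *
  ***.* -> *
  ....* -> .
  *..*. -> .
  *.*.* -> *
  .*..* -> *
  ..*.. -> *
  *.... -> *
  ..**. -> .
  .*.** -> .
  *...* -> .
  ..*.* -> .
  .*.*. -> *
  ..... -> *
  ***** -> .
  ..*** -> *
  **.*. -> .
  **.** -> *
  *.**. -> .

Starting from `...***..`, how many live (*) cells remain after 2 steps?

*.**.*.*
.*...*..
count of *: 2

2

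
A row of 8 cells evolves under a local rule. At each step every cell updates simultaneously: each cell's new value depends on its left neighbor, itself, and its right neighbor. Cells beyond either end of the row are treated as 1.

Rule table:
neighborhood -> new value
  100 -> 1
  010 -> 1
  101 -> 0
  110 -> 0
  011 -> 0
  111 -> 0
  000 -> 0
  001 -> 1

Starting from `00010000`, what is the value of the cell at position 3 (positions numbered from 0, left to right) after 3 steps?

0

step 1: 10111001
step 2: 00000110
step 3: 10001000
position 3 holds 0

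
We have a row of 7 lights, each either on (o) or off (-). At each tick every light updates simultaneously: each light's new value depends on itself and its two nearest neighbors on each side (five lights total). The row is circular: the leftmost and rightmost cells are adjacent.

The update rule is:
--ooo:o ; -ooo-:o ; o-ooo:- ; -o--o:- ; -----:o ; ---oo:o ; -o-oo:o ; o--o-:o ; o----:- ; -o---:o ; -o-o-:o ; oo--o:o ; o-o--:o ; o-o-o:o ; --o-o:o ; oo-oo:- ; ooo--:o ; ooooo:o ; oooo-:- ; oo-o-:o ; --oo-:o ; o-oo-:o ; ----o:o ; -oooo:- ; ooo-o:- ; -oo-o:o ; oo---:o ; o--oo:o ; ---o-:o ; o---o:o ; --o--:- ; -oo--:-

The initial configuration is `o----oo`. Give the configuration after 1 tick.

oo-oooo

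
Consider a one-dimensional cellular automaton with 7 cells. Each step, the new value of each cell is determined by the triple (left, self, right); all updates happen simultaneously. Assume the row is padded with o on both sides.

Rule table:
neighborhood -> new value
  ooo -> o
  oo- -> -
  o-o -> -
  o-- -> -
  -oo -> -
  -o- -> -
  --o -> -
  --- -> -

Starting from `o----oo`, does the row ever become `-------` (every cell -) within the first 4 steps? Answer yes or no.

yes

------o
-------
all cells are - at step 2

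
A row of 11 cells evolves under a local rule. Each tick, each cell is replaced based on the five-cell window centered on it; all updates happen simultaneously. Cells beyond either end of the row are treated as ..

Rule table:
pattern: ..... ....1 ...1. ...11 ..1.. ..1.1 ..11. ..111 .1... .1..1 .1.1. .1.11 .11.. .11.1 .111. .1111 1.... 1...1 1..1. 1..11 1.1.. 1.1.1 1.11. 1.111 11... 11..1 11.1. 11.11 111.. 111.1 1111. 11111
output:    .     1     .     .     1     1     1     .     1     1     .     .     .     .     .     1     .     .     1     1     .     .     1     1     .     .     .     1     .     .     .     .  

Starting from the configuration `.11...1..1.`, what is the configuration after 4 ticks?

.1....11111
.11.1..1...
.1...1111..
.11...1....

.11...1....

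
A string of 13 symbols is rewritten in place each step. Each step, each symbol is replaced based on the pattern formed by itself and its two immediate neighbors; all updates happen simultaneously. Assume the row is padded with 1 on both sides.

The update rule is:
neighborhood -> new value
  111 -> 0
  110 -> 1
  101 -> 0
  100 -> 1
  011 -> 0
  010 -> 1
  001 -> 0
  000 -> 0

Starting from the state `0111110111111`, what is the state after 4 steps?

0110000110000

0000010000000
1000011000000
1100001100000
0110000110000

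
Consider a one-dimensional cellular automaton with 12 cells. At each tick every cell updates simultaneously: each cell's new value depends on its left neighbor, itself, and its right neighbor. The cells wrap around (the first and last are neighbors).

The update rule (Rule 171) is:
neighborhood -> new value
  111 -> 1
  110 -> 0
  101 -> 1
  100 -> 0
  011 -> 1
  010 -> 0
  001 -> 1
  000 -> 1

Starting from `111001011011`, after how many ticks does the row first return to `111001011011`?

tick 1: 110010110111
tick 2: 100101101111
tick 3: 001011011111
tick 4: 010110111110
tick 5: 101101111100
tick 6: 011011111001
tick 7: 110111110010
tick 8: 101111100101
tick 9: 011111001011
tick 10: 111110010110
tick 11: 111100101101
tick 12: 111001011011

12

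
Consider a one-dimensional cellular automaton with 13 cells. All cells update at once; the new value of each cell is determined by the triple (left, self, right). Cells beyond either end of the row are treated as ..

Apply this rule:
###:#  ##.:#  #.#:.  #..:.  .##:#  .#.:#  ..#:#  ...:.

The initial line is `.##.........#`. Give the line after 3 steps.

###........##
###.......###
###......####

###......####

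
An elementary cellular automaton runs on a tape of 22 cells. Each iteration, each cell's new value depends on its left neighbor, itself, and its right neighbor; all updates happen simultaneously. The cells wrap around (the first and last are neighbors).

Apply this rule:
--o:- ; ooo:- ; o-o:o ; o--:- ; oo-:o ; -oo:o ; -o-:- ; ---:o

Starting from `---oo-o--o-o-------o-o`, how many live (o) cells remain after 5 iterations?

iteration 1: -o-ooo----o--ooooo--o-
iteration 2: --oo-o-oo----o---o----
iteration 3: o-ooo-ooo-oo---o---ooo
iteration 4: ooo-ooo-oooo-o---o-o--
iteration 5: o-ooo-ooo--oo--o--o---
count of o: 11

11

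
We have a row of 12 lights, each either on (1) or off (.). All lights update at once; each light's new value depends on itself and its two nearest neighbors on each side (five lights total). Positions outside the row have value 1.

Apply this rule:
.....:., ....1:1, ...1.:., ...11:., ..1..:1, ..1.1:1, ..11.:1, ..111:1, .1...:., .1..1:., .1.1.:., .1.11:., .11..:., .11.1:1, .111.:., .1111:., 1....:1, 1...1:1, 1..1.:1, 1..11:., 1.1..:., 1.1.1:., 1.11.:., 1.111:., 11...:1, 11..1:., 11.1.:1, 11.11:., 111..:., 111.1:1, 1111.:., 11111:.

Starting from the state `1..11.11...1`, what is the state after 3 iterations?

...11...11.1
11.1.11.11..
.11...1.....

.11...1.....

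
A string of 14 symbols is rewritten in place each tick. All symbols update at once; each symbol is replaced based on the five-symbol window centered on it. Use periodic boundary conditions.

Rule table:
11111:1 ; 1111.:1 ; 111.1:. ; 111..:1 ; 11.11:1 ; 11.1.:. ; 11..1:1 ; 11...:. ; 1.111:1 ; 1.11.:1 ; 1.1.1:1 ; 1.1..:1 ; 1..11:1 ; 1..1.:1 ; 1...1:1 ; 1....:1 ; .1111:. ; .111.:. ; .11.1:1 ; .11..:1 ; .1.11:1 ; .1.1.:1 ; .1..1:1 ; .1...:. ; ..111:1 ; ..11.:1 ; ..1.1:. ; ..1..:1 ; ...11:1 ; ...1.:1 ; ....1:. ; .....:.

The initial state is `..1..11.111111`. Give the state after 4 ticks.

1.1111.11.11.1

111111111.1111
11111111.11.11
1111111.11111.
1.1111.11.11.1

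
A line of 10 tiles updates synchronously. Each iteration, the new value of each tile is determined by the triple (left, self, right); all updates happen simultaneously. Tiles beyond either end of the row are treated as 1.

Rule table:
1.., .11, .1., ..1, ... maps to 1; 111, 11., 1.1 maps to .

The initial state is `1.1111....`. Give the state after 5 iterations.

........11

..1...1111
1111111...
.......111
11111111..
........11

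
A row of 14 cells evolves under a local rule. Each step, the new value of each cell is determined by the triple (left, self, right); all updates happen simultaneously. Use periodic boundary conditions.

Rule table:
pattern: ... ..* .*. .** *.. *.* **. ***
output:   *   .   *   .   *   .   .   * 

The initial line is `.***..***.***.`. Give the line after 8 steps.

*.*.**..*....*

..*.*..*...*.*
*.*.**.***.*.*
..*.....*..*..
*.*****.**.***
...***......**
**..*.*****...
..*.*..***.**.
*.*.**..*....*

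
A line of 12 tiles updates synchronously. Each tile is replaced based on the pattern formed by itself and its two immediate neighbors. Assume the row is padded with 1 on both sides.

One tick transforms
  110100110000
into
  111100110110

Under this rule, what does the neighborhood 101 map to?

At position 2 the neighborhood is 101; the next row has 1 there.

1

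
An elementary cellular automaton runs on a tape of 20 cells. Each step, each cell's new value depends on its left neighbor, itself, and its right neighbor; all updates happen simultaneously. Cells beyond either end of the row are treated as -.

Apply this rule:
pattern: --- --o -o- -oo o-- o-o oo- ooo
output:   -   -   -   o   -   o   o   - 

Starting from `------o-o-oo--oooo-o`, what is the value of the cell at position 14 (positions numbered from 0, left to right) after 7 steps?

-------o-ooo--o--oo-
--------oo-o-----oo-
--------ooo------oo-
--------o-o------oo-
---------o-------oo-
-----------------oo-
-----------------oo-
position 14 holds -

-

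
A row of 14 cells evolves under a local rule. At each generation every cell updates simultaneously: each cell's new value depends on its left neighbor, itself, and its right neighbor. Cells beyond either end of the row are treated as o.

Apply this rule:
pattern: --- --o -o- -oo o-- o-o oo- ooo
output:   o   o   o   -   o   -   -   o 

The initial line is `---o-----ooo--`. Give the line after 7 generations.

ooo-ooooooooo-

generation 1: ooooooooo-o-oo
generation 2: oooooooo--o--o
generation 3: ooooooo-ooooo-
generation 4: oooooo---ooo--
generation 5: ooooo-ooo-o-oo
generation 6: oooo---o--o--o
generation 7: ooo-ooooooooo-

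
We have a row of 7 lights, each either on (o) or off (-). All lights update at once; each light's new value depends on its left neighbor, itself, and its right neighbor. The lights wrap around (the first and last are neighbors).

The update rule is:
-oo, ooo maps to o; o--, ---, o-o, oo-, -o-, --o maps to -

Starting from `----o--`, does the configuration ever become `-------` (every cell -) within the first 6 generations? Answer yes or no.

-------
all cells are - at generation 1

yes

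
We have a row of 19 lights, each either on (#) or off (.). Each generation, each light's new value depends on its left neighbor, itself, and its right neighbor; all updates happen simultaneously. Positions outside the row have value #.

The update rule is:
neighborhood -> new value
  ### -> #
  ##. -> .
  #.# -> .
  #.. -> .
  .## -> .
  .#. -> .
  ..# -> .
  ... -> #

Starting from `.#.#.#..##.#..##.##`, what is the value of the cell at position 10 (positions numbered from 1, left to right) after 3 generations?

#

..................#
.################..
..##############...
position 10 holds #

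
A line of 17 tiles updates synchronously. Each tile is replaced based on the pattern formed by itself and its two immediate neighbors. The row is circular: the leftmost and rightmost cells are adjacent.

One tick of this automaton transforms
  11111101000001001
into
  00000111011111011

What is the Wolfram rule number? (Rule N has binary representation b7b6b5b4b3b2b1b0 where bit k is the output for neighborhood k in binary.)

111

position 0: 111 → 0  (bit 7 = 0)
position 5: 110 → 1  (bit 6 = 1)
position 6: 101 → 1  (bit 5 = 1)
position 8: 100 → 0  (bit 4 = 0)
position 16: 011 → 1  (bit 3 = 1)
position 7: 010 → 1  (bit 2 = 1)
position 12: 001 → 1  (bit 1 = 1)
position 9: 000 → 1  (bit 0 = 1)
bits b7..b0 = 01101111 = 111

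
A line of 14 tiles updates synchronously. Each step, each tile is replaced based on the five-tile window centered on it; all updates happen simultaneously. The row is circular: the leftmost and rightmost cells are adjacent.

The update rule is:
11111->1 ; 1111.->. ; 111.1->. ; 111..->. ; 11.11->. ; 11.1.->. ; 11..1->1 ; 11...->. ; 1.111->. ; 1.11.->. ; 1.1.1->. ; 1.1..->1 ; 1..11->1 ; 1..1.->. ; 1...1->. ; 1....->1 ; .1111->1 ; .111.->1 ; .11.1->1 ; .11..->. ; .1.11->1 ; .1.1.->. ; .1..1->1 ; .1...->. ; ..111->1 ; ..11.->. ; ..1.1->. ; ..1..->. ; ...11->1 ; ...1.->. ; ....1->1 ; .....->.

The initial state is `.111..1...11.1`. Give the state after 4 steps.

step 1: 1.1.1....1.1..
step 2: ....1.11...11.
step 3: 1.1..1....1...
step 4: ..11...11.....

..11...11.....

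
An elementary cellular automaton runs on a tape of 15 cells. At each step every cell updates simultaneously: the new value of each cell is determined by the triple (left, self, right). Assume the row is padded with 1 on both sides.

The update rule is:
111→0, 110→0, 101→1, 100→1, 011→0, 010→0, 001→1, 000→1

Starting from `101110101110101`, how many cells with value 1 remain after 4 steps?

10

010001010001010
101110101110101  (repeats step 0; period 2)
step 4: 101110101110101
count of 1: 10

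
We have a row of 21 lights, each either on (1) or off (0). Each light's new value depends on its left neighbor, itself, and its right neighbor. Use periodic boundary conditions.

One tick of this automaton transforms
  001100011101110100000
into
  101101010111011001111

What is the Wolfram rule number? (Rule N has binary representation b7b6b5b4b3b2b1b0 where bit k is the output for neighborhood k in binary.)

105

position 8: 111 → 0  (bit 7 = 0)
position 3: 110 → 1  (bit 6 = 1)
position 10: 101 → 1  (bit 5 = 1)
position 4: 100 → 0  (bit 4 = 0)
position 2: 011 → 1  (bit 3 = 1)
position 15: 010 → 0  (bit 2 = 0)
position 1: 001 → 0  (bit 1 = 0)
position 0: 000 → 1  (bit 0 = 1)
bits b7..b0 = 01101001 = 105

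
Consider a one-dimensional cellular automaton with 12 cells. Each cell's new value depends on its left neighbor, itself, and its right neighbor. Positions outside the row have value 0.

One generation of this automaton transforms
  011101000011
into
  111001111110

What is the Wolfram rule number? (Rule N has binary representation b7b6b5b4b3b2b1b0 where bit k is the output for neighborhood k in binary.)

159

position 2: 111 → 1  (bit 7 = 1)
position 3: 110 → 0  (bit 6 = 0)
position 4: 101 → 0  (bit 5 = 0)
position 6: 100 → 1  (bit 4 = 1)
position 1: 011 → 1  (bit 3 = 1)
position 5: 010 → 1  (bit 2 = 1)
position 0: 001 → 1  (bit 1 = 1)
position 7: 000 → 1  (bit 0 = 1)
bits b7..b0 = 10011111 = 159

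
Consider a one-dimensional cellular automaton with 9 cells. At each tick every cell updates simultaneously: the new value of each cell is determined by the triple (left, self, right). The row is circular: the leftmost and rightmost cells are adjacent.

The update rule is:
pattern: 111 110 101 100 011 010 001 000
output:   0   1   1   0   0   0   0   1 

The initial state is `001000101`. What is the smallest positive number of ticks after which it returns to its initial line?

36

tick 1: 000010010
tick 2: 111000000
tick 3: 001011110
tick 4: 100100010
tick 5: 000001001
tick 6: 011100000
tick 7: 000101111
tick 8: 010010001
tick 9: 100000100
tick 10: 001110000
tick 11: 100010111
tick 12: 101001000
tick 13: 010000010
tick 14: 000111000
tick 15: 110001011
tick 16: 010100100
tick 17: 001000001
tick 18: 000011100
tick 19: 111000101
tick 20: 001010010
tick 21: 100100000
tick 22: 000001110
tick 23: 111100010
tick 24: 000101001
tick 25: 010010000
tick 26: 000000111
tick 27: 011110001
tick 28: 100010100
tick 29: 001001000
tick 30: 100000011
tick 31: 101111000
tick 32: 010001010
tick 33: 000100100
tick 34: 110000001
tick 35: 010111100
tick 36: 001000101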